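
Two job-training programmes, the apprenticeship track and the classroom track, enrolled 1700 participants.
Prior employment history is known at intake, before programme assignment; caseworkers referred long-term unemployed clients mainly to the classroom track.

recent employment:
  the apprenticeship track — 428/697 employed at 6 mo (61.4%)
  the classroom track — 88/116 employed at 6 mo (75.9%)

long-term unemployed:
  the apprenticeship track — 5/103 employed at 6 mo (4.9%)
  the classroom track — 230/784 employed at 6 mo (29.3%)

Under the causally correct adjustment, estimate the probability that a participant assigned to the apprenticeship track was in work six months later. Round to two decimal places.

The prior employment history-specific comparison favours the classroom track throughout, but the pooled figures favour the apprenticeship track. The question is whether to condition on prior employment history.
Prior employment history is set before the programme has any effect — it is not caused by the programme — and it independently drives the outcome. That makes it a confounder, so the causal comparison is within prior employment history levels.
Standardising the apprenticeship track to the population prior employment history mix: 0.478·428/697 + 0.522·5/103 = 0.319.

0.32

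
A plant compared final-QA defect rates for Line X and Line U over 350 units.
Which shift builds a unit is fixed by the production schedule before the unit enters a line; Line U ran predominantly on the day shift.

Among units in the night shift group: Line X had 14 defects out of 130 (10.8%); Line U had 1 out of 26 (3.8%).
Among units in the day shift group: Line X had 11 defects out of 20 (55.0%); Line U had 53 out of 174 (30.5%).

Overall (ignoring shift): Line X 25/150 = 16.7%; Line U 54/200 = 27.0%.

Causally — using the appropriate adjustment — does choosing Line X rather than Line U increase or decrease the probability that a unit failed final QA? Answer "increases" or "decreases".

The shift-specific comparison favours Line U throughout, but the pooled figures favour Line X. The question is whether to condition on shift.
Shift satisfies the back-door criterion: it is not a descendant of the line, and it blocks the spurious path from line to outcome. Adjusting for it (i.e., using the within-shift rates) gives the causal effect.
Within each level — night shift: 10.8% vs 3.8%; day shift: 55.0% vs 30.5% — Line U is lower every time.

increases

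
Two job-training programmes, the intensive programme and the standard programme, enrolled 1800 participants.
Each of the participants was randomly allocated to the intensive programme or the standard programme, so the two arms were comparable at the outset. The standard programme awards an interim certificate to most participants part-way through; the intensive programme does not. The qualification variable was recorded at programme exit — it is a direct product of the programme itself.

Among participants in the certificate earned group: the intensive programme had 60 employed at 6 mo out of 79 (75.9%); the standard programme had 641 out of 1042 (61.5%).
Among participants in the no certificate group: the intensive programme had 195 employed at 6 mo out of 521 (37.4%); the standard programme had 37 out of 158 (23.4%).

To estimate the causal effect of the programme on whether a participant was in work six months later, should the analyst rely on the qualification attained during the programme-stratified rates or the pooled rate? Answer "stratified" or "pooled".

The stratified and pooled comparisons disagree (the intensive programme wins within each qualification attained during the programme; the standard programme wins overall), so the answer turns on the causal role of qualification attained during the programme.
Qualification attained during the programme is recorded after the programme and is itself shifted by it — it sits on the causal path from programme to outcome. Conditioning on a mediator would strip out part of the effect we want; the pooled comparison gives the total causal effect.
Pooled: the intensive programme 42.5% vs the standard programme 56.5%; the standard programme is higher overall.

pooled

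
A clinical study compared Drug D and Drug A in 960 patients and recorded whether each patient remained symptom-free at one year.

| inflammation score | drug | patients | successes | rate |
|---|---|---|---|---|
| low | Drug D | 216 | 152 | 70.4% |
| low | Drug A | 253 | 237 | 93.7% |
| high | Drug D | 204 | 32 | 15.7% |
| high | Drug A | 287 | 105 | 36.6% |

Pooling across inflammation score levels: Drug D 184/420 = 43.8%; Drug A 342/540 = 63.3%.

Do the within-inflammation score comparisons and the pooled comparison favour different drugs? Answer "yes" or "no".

Within each inflammation score level (low 70.4% vs 93.7%; high 15.7% vs 36.6%), Drug A has the higher rate every time. Pooled: 43.8% vs 63.3% — Drug A has the higher rate overall. They agree.

no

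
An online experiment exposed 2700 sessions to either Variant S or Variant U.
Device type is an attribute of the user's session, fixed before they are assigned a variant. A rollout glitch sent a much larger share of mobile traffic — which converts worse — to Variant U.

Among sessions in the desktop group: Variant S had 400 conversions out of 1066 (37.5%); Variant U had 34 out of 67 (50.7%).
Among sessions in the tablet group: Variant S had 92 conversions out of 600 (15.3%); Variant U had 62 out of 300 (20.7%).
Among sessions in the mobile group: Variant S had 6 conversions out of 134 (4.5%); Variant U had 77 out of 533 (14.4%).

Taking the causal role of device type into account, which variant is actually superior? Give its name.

The device type-specific comparison favours Variant U throughout, but the pooled figures favour Variant S. The question is whether to condition on device type.
Nothing the variant does changes device type; the imbalance is an allocation artefact. With device type also predicting the outcome, the pooled figure is confounded, and the within-stratum comparison is the causal one.
Within each level — desktop: 37.5% vs 50.7%; tablet: 15.3% vs 20.7%; mobile: 4.5% vs 14.4% — Variant U is higher every time.

Variant U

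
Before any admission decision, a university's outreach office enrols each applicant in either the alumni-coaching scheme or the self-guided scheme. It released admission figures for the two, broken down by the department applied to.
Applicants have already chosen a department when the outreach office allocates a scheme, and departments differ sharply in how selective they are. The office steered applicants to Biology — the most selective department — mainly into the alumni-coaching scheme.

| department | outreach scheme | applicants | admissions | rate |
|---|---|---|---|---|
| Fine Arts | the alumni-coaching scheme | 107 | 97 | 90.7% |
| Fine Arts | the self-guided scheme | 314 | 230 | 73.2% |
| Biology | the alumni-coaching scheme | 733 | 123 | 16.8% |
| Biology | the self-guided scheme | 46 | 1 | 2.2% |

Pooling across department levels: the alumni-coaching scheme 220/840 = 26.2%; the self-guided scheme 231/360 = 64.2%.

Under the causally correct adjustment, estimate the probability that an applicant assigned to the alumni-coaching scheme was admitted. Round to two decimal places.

0.43

The stratified and pooled comparisons disagree (the alumni-coaching scheme wins within each department; the self-guided scheme wins overall), so the answer turns on the causal role of department.
Department differs across outreach schemes for reasons unrelated to any effect of the outreach scheme itself, and it separately predicts the outcome — a classic confounder. We must compare within department levels.
Standardising the alumni-coaching scheme to the population department mix: 0.351·97/107 + 0.649·123/733 = 0.427.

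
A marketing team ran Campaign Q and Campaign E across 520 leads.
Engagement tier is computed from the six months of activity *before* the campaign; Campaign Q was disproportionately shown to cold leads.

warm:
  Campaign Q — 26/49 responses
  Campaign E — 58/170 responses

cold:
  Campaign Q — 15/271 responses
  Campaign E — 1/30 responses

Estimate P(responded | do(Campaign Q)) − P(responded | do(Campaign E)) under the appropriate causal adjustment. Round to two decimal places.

+0.09

Engagement tier differs across campaigns for reasons unrelated to any effect of the campaign itself, and it separately predicts the outcome — a classic confounder. We must compare within engagement tier levels.
Adjusting over the population distribution of engagement tier: 0.421·(0.531−0.341) + 0.579·(0.055−0.033) = +0.093.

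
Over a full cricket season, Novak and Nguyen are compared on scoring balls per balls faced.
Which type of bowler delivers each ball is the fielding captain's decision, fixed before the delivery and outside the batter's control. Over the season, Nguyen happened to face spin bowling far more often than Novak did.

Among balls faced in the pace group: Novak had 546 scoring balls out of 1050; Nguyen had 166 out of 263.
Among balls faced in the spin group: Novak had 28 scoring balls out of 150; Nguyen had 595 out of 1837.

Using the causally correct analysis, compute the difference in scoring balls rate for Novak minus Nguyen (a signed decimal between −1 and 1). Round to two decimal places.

The imbalance in bowling type arose from how balls faced were allocated, not from anything the player did; and bowling type independently affects the outcome. The pooled gap is confounded — condition on bowling type.
Adjusting over the population distribution of bowling type: 0.398·(0.520−0.631) + 0.602·(0.187−0.324) = -0.127.

-0.13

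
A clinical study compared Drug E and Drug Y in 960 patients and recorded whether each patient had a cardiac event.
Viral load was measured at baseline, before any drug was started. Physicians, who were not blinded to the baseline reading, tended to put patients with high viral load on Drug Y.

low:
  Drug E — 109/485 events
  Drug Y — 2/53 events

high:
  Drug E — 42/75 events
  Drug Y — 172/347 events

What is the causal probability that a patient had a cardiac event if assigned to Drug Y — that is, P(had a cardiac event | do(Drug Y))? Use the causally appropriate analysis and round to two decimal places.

0.24

The stratified and pooled comparisons disagree (Drug Y wins within each viral load; Drug E wins overall), so the answer turns on the causal role of viral load.
Viral load differs across drugs for reasons unrelated to any effect of the drug itself, and it separately predicts the outcome — a classic confounder. We must compare within viral load levels.
Standardising Drug Y to the population viral load mix: 0.560·2/53 + 0.440·172/347 = 0.239.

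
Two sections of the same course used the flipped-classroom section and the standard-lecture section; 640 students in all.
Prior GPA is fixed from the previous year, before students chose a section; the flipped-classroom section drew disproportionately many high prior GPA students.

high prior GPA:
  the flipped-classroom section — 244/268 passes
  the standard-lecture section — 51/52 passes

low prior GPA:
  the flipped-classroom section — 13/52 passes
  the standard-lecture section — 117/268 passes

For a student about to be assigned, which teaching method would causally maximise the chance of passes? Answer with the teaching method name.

the standard-lecture section

the standard-lecture section is higher inside every prior GPA band stratum but the flipped-classroom section is higher in aggregate. Whether to stratify depends on how prior GPA band relates to the teaching method.
Here prior GPA band is a common cause — it drives both which teaching method a case falls under and the outcome. The crude comparison mixes populations; the stratum-specific rates are the causally relevant ones.
Within each level — high prior GPA: 91.0% vs 98.1%; low prior GPA: 25.0% vs 43.7% — the standard-lecture section is higher every time.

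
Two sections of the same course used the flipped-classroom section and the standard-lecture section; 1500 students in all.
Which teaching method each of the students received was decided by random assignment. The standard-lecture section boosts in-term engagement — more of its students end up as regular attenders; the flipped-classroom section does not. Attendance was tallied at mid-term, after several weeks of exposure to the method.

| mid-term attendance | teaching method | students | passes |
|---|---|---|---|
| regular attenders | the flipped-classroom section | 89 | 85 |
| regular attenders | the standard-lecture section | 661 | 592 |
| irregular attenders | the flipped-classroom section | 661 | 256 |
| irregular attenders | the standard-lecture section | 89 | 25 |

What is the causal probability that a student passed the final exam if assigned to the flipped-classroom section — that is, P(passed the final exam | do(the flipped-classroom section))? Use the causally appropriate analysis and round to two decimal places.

0.45

The mid-term attendance-specific comparison favours the flipped-classroom section throughout, but the pooled figures favour the standard-lecture section. The question is whether to condition on mid-term attendance.
Mid-term attendance is recorded after the teaching method and is itself shifted by it — it sits on the causal path from teaching method to outcome. Conditioning on a mediator would strip out part of the effect we want; the pooled comparison gives the total causal effect.
So P(outcome | do(the flipped-classroom section)) is just the pooled rate for the flipped-classroom section: 341/750 = 0.455.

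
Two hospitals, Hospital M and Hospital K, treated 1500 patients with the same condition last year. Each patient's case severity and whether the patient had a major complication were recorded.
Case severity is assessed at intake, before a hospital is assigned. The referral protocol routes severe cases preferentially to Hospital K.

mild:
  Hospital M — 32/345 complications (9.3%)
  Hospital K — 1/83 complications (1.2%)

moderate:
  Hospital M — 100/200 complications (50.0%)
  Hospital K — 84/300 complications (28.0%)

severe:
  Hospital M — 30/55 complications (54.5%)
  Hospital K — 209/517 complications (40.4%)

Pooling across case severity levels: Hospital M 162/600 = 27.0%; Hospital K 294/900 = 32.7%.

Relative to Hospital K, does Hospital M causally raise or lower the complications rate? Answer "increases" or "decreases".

increases

Hospital K is lower inside every case severity stratum but Hospital M is lower in aggregate. Whether to stratify depends on how case severity relates to the hospital.
The imbalance in case severity arose from how patients were allocated, not from anything the hospital did; and case severity independently affects the outcome. The pooled gap is confounded — condition on case severity.
Within each level — mild: 9.3% vs 1.2%; moderate: 50.0% vs 28.0%; severe: 54.5% vs 40.4% — Hospital K is lower every time.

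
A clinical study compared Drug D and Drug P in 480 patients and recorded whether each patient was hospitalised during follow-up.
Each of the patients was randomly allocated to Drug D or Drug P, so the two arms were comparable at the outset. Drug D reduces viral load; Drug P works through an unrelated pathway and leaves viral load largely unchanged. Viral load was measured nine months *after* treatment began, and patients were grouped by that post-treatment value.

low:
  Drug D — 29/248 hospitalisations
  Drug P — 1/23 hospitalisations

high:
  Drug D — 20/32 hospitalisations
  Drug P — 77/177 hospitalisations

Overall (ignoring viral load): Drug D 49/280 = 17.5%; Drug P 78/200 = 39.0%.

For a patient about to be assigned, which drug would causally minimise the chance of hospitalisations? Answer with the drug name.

Drug D

Drug P is lower inside every viral load stratum but Drug D is lower in aggregate. Whether to stratify depends on how viral load relates to the drug.
Viral load is downstream of the drug. One should not condition on a consequence of treatment, so the overall rates are the right comparison.
Pooled: Drug D 17.5% vs Drug P 39.0%; Drug D is lower overall.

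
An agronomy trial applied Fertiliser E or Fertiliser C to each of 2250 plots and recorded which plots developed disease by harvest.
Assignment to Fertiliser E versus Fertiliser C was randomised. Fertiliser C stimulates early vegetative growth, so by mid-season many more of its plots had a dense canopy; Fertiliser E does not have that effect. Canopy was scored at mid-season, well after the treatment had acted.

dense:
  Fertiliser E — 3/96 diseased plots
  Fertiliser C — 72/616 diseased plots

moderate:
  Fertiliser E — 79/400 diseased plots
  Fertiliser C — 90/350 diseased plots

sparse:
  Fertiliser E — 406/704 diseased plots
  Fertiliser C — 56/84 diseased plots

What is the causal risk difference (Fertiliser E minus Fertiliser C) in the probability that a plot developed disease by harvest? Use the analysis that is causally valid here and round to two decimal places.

The distribution of mid-season canopy is itself part of what the fertiliser does — it is an intermediate outcome. Holding it fixed would remove that part of the effect; the total effect is the pooled difference.
The causal difference is the pooled difference: 0.407 − 0.208 = +0.199.

+0.20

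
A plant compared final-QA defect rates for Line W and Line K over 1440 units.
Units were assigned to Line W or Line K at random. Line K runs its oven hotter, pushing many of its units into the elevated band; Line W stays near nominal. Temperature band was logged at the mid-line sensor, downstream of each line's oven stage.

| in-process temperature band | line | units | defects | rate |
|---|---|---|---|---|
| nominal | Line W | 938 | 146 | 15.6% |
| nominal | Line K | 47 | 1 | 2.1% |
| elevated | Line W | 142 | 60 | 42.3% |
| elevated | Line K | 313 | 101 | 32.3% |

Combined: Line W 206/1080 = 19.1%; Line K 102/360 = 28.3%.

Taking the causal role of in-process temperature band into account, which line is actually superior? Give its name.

Line W

The in-process temperature band-specific comparison favours Line K throughout, but the pooled figures favour Line W. The question is whether to condition on in-process temperature band.
In-process temperature band here is a post-treatment variable shaped by the line; conditioning on it would introduce bias rather than remove it. The overall comparison is the causal one.
Pooled: Line W 19.1% vs Line K 28.3%; Line W is lower overall.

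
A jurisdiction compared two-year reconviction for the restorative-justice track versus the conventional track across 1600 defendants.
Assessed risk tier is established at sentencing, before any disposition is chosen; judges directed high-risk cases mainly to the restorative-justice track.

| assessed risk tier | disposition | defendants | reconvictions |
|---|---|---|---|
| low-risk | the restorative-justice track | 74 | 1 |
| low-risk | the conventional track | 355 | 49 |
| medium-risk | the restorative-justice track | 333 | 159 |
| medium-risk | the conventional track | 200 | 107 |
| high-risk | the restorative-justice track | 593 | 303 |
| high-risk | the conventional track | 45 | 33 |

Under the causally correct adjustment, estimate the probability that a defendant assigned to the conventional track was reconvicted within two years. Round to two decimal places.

0.51

The stratified and pooled comparisons disagree (the restorative-justice track wins within each assessed risk tier; the conventional track wins overall), so the answer turns on the causal role of assessed risk tier.
Assessed risk tier differs across dispositions for reasons unrelated to any effect of the disposition itself, and it separately predicts the outcome — a classic confounder. We must compare within assessed risk tier levels.
Standardising the conventional track to the population assessed risk tier mix: 0.268·49/355 + 0.333·107/200 + 0.399·33/45 = 0.508.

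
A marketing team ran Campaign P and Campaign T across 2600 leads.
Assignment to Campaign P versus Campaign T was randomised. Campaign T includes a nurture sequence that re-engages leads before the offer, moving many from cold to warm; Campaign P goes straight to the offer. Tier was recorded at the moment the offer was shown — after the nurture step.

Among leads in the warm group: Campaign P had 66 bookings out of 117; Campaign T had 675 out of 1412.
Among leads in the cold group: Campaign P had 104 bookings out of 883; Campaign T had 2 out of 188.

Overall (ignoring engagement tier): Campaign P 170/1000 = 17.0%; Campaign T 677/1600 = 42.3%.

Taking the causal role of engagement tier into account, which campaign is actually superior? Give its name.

Campaign T

The engagement tier-specific comparison favours Campaign P throughout, but the pooled figures favour Campaign T. The question is whether to condition on engagement tier.
Engagement tier is downstream of the campaign. One should not condition on a consequence of treatment, so the overall rates are the right comparison.
Pooled: Campaign P 17.0% vs Campaign T 42.3%; Campaign T is higher overall.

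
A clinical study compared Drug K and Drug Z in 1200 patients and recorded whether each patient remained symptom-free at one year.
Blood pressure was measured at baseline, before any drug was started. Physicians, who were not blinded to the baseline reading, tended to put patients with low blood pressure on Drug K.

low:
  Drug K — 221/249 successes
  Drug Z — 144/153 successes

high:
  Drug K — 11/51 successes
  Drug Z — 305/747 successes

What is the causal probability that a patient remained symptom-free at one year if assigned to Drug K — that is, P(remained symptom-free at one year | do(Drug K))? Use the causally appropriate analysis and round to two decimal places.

0.44

Blood pressure satisfies the back-door criterion: it is not a descendant of the drug, and it blocks the spurious path from drug to outcome. Adjusting for it (i.e., using the within-blood pressure rates) gives the causal effect.
Standardising Drug K to the population blood pressure mix: 0.335·221/249 + 0.665·11/51 = 0.441.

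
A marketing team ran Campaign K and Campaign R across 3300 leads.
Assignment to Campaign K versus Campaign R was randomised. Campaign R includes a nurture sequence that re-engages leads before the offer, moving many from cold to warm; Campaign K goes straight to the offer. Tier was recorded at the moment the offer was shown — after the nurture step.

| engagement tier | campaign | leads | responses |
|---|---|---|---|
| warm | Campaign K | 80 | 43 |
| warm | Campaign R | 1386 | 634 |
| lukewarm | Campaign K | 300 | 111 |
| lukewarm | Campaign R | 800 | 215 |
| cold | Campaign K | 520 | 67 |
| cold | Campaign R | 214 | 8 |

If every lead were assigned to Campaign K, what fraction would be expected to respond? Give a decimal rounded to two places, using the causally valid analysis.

Within every engagement tier level Campaign K has the higher rate, yet pooled Campaign R does — Simpson's reversal.
Engagement tier is downstream of the campaign. One should not condition on a consequence of treatment, so the overall rates are the right comparison.
So P(outcome | do(Campaign K)) is just the pooled rate for Campaign K: 221/900 = 0.246.

0.25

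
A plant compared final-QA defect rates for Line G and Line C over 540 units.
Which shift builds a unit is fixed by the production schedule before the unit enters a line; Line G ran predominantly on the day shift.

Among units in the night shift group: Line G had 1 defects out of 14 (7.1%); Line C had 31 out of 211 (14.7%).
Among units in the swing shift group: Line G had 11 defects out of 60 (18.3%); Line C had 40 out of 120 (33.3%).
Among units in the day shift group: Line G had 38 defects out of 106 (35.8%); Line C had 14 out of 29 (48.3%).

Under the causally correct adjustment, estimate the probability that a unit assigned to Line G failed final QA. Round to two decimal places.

0.18

Line G is lower inside every shift stratum but Line C is lower in aggregate. Whether to stratify depends on how shift relates to the line.
Since shift is a pre-existing factor (not a product of the line) and it affects the outcome on its own, it is a confounder. The stratified rates, not the pooled rate, identify the causal effect.
Standardising Line G to the population shift mix: 0.417·1/14 + 0.333·11/60 + 0.250·38/106 = 0.180.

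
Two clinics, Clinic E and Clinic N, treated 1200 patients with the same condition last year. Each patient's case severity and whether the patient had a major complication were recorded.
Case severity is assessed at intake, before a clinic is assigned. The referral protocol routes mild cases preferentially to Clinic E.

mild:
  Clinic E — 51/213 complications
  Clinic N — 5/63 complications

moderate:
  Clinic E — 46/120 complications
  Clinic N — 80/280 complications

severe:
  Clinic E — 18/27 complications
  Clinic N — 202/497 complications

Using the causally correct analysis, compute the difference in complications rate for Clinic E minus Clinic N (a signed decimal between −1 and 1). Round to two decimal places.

Nothing the clinic does changes case severity; the imbalance is an allocation artefact. With case severity also predicting the outcome, the pooled figure is confounded, and the within-stratum comparison is the causal one.
Adjusting over the population distribution of case severity: 0.230·(0.239−0.079) + 0.333·(0.383−0.286) + 0.437·(0.667−0.406) = +0.183.

+0.18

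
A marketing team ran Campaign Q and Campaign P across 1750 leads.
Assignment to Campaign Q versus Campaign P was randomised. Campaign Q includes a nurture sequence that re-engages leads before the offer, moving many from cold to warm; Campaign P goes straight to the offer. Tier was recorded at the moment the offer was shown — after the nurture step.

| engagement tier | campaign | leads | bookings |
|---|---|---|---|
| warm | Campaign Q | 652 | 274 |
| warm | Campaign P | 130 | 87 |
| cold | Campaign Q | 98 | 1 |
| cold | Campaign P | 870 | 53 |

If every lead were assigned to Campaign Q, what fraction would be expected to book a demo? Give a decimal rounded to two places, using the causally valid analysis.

Within every engagement tier level Campaign P has the higher rate, yet pooled Campaign Q does — Simpson's reversal.
The distribution of engagement tier is itself part of what the campaign does — it is an intermediate outcome. Holding it fixed would remove that part of the effect; the total effect is the pooled difference.
So P(outcome | do(Campaign Q)) is just the pooled rate for Campaign Q: 275/750 = 0.367.

0.37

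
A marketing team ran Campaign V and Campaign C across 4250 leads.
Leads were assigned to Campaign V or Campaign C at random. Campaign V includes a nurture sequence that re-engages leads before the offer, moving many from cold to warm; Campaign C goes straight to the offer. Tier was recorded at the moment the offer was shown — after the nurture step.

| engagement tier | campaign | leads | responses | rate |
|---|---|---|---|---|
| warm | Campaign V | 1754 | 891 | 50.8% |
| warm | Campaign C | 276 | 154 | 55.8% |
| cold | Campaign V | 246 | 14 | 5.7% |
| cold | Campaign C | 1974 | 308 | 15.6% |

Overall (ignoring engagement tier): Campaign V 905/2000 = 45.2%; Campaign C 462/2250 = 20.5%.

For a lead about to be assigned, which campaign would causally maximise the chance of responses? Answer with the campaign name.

Because the campaign influences engagement tier, engagement tier is a post-treatment mediator, not a confounder. Stratifying on it would bias the estimate; the causal effect is the crude pooled difference.
Pooled: Campaign V 45.2% vs Campaign C 20.5%; Campaign V is higher overall.

Campaign V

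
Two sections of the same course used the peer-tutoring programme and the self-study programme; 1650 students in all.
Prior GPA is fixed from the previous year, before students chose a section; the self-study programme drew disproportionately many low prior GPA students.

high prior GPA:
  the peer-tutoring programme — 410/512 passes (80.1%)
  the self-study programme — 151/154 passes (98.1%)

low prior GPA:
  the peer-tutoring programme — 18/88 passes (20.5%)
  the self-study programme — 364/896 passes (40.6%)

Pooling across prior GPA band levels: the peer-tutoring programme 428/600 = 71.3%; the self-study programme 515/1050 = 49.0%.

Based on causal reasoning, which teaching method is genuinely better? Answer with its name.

the self-study programme

Prior GPA band is set before the teaching method has any effect — it is not caused by the teaching method — and it independently drives the outcome. That makes it a confounder, so the causal comparison is within prior GPA band levels.
Within each level — high prior GPA: 80.1% vs 98.1%; low prior GPA: 20.5% vs 40.6% — the self-study programme is higher every time.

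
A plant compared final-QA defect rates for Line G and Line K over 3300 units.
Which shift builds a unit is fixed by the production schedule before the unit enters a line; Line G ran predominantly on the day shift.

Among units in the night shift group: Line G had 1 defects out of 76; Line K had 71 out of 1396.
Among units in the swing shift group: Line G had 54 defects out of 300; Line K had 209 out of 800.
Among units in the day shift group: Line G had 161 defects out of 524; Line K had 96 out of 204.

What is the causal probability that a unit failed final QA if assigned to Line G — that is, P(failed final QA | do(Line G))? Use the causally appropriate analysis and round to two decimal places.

The imbalance in shift arose from how units were allocated, not from anything the line did; and shift independently affects the outcome. The pooled gap is confounded — condition on shift.
Standardising Line G to the population shift mix: 0.446·1/76 + 0.333·54/300 + 0.221·161/524 = 0.134.

0.13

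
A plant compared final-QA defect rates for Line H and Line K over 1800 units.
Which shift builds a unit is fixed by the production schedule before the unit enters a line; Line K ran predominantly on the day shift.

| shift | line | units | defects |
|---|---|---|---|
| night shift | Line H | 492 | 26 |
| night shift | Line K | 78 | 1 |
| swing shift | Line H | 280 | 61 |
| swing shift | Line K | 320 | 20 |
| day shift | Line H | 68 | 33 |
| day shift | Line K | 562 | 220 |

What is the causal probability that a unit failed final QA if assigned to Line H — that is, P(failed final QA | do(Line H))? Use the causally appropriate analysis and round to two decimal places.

0.26

Shift satisfies the back-door criterion: it is not a descendant of the line, and it blocks the spurious path from line to outcome. Adjusting for it (i.e., using the within-shift rates) gives the causal effect.
Standardising Line H to the population shift mix: 0.317·26/492 + 0.333·61/280 + 0.350·33/68 = 0.259.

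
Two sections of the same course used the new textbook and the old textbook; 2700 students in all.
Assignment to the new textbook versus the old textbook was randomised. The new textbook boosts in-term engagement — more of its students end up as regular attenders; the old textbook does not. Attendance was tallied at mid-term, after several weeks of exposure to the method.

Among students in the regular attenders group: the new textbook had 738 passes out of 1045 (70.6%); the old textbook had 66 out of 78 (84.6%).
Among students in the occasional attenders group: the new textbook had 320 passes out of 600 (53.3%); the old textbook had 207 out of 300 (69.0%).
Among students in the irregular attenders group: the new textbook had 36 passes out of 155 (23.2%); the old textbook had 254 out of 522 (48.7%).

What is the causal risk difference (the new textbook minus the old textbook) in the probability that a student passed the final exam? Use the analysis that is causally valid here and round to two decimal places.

The stratified and pooled comparisons disagree (the old textbook wins within each mid-term attendance; the new textbook wins overall), so the answer turns on the causal role of mid-term attendance.
Mid-term attendance is downstream of the teaching method. One should not condition on a consequence of treatment, so the overall rates are the right comparison.
The causal difference is the pooled difference: 0.608 − 0.586 = +0.022.

+0.02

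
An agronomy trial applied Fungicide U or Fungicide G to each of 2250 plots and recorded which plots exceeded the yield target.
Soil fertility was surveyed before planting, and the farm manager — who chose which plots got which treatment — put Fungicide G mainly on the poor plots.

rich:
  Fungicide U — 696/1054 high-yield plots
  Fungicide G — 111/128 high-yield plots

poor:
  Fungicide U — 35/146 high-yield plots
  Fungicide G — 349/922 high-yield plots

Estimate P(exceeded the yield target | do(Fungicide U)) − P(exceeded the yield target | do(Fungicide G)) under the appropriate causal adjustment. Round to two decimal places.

Soil fertility differs across fungicides for reasons unrelated to any effect of the fungicide itself, and it separately predicts the outcome — a classic confounder. We must compare within soil fertility levels.
Adjusting over the population distribution of soil fertility: 0.525·(0.660−0.867) + 0.475·(0.240−0.379) = -0.175.

-0.17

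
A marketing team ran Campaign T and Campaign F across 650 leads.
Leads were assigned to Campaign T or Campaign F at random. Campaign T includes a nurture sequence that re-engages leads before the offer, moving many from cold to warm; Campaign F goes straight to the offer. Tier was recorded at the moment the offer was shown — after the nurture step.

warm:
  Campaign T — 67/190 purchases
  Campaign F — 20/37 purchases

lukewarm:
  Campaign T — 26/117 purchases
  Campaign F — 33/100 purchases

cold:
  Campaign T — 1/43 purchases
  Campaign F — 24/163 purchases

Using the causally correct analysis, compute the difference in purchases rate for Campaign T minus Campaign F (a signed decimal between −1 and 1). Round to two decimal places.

+0.01

Stratifying would compare campaigns among leads the campaigns themselves sorted into engagement tier groups — a form of selection on an intermediate. The unconditioned pooled rates give the total causal effect.
The causal difference is the pooled difference: 0.269 − 0.257 = +0.012.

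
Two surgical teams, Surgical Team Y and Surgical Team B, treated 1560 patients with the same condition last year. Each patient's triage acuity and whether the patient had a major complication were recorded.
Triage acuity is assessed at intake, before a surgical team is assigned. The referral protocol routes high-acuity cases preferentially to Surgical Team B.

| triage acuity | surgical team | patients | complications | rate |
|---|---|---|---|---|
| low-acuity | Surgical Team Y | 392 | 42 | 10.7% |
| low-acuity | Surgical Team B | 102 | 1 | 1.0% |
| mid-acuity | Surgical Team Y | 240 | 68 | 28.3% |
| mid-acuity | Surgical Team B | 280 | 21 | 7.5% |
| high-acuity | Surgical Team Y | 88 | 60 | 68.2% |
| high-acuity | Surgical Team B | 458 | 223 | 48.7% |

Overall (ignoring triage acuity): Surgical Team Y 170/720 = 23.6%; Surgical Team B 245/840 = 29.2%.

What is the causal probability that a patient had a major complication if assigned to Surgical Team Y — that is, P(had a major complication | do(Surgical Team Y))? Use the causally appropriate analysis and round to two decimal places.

Within every triage acuity level Surgical Team B has the lower rate, yet pooled Surgical Team Y does — Simpson's reversal.
Triage acuity is set before the surgical team has any effect — it is not caused by the surgical team — and it independently drives the outcome. That makes it a confounder, so the causal comparison is within triage acuity levels.
Standardising Surgical Team Y to the population triage acuity mix: 0.317·42/392 + 0.333·68/240 + 0.350·60/88 = 0.367.

0.37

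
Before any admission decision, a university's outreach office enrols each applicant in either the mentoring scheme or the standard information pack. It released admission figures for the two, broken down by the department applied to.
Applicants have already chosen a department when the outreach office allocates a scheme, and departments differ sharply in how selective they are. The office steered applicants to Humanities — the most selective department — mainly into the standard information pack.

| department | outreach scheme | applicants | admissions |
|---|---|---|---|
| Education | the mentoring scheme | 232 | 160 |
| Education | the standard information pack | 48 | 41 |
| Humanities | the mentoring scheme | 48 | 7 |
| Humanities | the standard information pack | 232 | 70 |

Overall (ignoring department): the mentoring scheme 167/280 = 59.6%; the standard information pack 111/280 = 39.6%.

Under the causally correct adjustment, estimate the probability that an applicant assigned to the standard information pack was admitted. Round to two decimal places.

0.58

Department differs across outreach schemes for reasons unrelated to any effect of the outreach scheme itself, and it separately predicts the outcome — a classic confounder. We must compare within department levels.
Standardising the standard information pack to the population department mix: 0.500·41/48 + 0.500·70/232 = 0.578.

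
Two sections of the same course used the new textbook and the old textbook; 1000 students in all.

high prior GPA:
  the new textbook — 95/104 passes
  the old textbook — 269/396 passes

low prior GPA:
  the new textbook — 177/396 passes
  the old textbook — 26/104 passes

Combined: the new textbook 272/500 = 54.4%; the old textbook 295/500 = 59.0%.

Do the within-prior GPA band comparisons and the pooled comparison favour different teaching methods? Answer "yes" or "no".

yes

Within each prior GPA band level (high prior GPA 91.3% vs 67.9%; low prior GPA 44.7% vs 25.0%), the new textbook has the higher rate every time. Pooled: 54.4% vs 59.0% — the old textbook has the higher rate overall. The two comparisons disagree.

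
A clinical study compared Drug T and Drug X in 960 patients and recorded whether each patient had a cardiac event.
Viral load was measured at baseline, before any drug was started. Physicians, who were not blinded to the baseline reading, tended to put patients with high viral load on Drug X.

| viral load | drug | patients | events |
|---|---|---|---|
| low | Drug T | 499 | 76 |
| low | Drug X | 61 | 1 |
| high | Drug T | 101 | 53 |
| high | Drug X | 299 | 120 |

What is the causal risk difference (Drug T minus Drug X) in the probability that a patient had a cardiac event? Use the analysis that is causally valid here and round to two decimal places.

Viral load is set before the drug has any effect — it is not caused by the drug — and it independently drives the outcome. That makes it a confounder, so the causal comparison is within viral load levels.
Adjusting over the population distribution of viral load: 0.583·(0.152−0.016) + 0.417·(0.525−0.401) = +0.131.

+0.13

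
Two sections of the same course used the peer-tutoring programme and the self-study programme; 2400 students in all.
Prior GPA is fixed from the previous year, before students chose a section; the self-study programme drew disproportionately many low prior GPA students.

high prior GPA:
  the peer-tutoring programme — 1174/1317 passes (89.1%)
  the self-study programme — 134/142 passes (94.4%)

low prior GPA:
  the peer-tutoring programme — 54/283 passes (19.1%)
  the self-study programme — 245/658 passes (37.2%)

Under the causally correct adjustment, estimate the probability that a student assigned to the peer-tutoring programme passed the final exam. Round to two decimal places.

0.62

The imbalance in prior GPA band arose from how students were allocated, not from anything the teaching method did; and prior GPA band independently affects the outcome. The pooled gap is confounded — condition on prior GPA band.
Standardising the peer-tutoring programme to the population prior GPA band mix: 0.608·1174/1317 + 0.392·54/283 = 0.617.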